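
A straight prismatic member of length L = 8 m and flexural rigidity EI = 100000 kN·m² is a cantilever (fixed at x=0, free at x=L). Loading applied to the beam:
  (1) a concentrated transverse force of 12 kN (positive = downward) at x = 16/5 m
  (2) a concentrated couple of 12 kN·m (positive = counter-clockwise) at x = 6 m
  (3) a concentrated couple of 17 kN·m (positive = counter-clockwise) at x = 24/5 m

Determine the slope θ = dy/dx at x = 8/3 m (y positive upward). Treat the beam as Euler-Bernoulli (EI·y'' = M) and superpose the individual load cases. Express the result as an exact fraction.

θ(8/3) = 11/62500 rad

Load 1 — point force P=12 kN at a=16/5 m (b=L-a=24/5):
  θ_1 = -Px(2a-x)/(2EI)  [x≤a] = -12·(8/3)·(2·(16/5)-(8/3))/(2·100000) = -28/46875 rad
Load 2 — applied couple M₀=12 kN·m at a=6 m (b=L-a=2):
  θ_2 = M₀x/EI  [x≤a] = 12·(8/3)/100000 = 1/3125 rad
Load 3 — applied couple M₀=17 kN·m at a=24/5 m (b=L-a=16/5):
  θ_3 = M₀x/EI  [x≤a] = 17·(8/3)/100000 = 17/37500 rad
Superposition: θ = Σ θ_i = 11/62500 rad ≈ 0.000176 rad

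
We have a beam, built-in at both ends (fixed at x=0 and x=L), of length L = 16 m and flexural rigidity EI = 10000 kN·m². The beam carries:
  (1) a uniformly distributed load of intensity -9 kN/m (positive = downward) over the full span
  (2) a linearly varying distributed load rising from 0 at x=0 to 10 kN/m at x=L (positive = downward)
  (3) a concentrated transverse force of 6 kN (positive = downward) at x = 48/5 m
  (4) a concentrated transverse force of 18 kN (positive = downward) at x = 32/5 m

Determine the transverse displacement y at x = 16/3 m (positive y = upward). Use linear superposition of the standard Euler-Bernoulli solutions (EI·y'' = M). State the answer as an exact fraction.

Load 1 — uniform load w=-9 kN/m over full span:
  y_1 = -wx²(L-x)²/(24EI) = -(-9)·(16/3)²·(16-(16/3))²/(24·10000) = 2048/16875 m
Load 2 — triangular load w₀=10 kN/m (0→w₀ over full span):
  y_2 = -w₀x²(L-x)²(x+2L)/(120LEI) = -10·(16/3)²·(16-(16/3))²·((16/3)+2·16)/(120·16·10000) = -28672/455625 m
Load 3 — point force P=6 kN at a=48/5 m (b=L-a=32/5):
  y_3 = -Pb²x²(3aL-(3a+b)x)/(6L³EI)  [x≤a] = -6·(32/5)²·(16/3)²·(3·(48/5)·16-(3·(48/5)+(32/5))·(16/3))/(6·16³·10000) = -16384/2109375 m
Load 4 — point force P=18 kN at a=32/5 m (b=L-a=48/5):
  y_4 = -Pb²x²(3aL-(3a+b)x)/(6L³EI)  [x≤a] = -18·(48/5)²·(16/3)²·(3·(32/5)·16-(3·(32/5)+(48/5))·(16/3))/(6·16³·10000) = -2304/78125 m
Superposition: y = Σ y_i = 1206016/56953125 m ≈ 0.021176 m

y(16/3) = 1206016/56953125 m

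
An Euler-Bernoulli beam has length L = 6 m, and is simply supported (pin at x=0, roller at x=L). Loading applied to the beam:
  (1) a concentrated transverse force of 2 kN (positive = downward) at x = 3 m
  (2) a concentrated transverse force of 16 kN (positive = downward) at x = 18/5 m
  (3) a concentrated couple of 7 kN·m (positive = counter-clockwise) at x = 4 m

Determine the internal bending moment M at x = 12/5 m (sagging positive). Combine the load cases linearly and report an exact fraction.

Load 1 — point force P=2 kN at a=3 m (b=L-a=3):
  M_1 = Pbx/L  [x≤a] = 2·3·(12/5)/6 = 12/5 kN·m
Load 2 — point force P=16 kN at a=18/5 m (b=L-a=12/5):
  M_2 = Pbx/L  [x≤a] = 16·(12/5)·(12/5)/6 = 384/25 kN·m
Load 3 — applied couple M₀=7 kN·m at a=4 m (b=L-a=2):
  M_3 = M₀x/L  [x≤a] = 7·(12/5)/6 = 14/5 kN·m
Superposition: M = Σ M_i = 514/25 kN·m ≈ 20.560000 kN·m

M(12/5) = 514/25 kN·m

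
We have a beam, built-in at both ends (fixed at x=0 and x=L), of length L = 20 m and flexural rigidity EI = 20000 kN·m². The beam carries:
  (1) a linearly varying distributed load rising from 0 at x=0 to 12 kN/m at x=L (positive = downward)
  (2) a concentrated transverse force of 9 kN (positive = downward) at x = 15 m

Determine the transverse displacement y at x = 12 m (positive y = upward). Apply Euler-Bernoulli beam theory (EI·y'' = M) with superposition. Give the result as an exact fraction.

y(12) = -129933/1000000 m

Load 1 — triangular load w₀=12 kN/m (0→w₀ over full span):
  y_1 = -w₀x²(L-x)²(x+2L)/(120LEI) = -12·12²·(20-12)²·(12+2·20)/(120·20·20000) = -1872/15625 m
Load 2 — point force P=9 kN at a=15 m (b=L-a=5):
  y_2 = -Pb²x²(3aL-(3a+b)x)/(6L³EI)  [x≤a] = -9·5²·12²·(3·15·20-(3·15+5)·12)/(6·20³·20000) = -81/8000 m
Superposition: y = Σ y_i = -129933/1000000 m ≈ -0.129933 m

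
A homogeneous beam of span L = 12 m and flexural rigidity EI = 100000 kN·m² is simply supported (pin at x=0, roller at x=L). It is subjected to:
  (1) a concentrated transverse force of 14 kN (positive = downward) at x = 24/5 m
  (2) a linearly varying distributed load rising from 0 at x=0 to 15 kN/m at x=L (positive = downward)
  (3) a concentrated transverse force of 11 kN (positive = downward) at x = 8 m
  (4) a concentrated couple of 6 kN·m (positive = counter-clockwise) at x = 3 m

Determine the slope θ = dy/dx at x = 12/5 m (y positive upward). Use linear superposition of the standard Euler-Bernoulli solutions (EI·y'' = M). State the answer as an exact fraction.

Load 1 — point force P=14 kN at a=24/5 m (b=L-a=36/5):
  θ_1 = -Pb(L²-b²-3x²)/(6LEI)  [x≤a] = -14·(36/5)·(12²-(36/5)²-3·(12/5)²)/(6·12·100000) = -819/781250 rad
Load 2 — triangular load w₀=15 kN/m (0→w₀ over full span):
  θ_2 = -w₀(7L⁴-30L²x²+15x⁴)/(360LEI) = -15·(7·12⁴-30·12²·(12/5)²+15·(12/5)⁴)/(360·12·100000) = -1638/390625 rad
Load 3 — point force P=11 kN at a=8 m (b=L-a=4):
  θ_3 = -Pb(L²-b²-3x²)/(6LEI)  [x≤a] = -11·4·(12²-4²-3·(12/5)²)/(6·12·100000) = -1903/2812500 rad
Load 4 — applied couple M₀=6 kN·m at a=3 m (b=L-a=9):
  θ_4 = (M₀x²/(2L)+C₁)/EI  [x≤a] with C₁=M₀(3b²-L²)/(6L)=33/4 = (6·(12/5)²/(2·12)+(33/4))/100000 = 969/10000000 rad
Superposition: θ = Σ θ_i = -523919/90000000 rad ≈ -0.005821 rad

θ(12/5) = -523919/90000000 rad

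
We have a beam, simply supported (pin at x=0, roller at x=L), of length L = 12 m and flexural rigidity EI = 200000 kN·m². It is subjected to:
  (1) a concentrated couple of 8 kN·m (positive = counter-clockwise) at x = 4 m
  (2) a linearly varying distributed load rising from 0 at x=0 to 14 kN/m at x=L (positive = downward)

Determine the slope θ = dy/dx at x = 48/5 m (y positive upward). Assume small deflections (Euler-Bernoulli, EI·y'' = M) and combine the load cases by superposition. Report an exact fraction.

θ(48/5) = 23333/11718750 rad

Load 1 — applied couple M₀=8 kN·m at a=4 m (b=L-a=8):
  θ_1 = (M₀x²/(2L)-M₀(x-a)+C₁)/EI  [x>a] with C₁=M₀(3b²-L²)/(6L)=16/3 = (8·(48/5)²/(2·12)-8·((48/5)-4)+(16/3))/200000 = -41/937500 rad
Load 2 — triangular load w₀=14 kN/m (0→w₀ over full span):
  θ_2 = -w₀(7L⁴-30L²x²+15x⁴)/(360LEI) = -14·(7·12⁴-30·12²·(48/5)²+15·(48/5)⁴)/(360·12·200000) = 15897/7812500 rad
Superposition: θ = Σ θ_i = 23333/11718750 rad ≈ 0.001991 rad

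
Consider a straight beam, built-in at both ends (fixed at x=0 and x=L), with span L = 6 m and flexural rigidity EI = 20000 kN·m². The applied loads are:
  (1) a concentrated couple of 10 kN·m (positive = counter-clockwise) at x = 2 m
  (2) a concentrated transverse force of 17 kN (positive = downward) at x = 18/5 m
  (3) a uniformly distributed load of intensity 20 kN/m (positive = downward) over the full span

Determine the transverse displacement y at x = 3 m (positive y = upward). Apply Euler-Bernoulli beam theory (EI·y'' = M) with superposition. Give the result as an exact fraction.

Load 1 — applied couple M₀=10 kN·m at a=2 m (b=L-a=4):
  y_1 = (R_Ax³/6 - M_Ax²/2 - M₀(x-a)²/2)/EI  [x>a] with R_A=20/9, M_A=0 = ((20/9)·3³/6 - 0·3²/2 - 10·(3-2)²/2)/20000 = 1/4000 m
Load 2 — point force P=17 kN at a=18/5 m (b=L-a=12/5):
  y_2 = -Pb²x²(3aL-(3a+b)x)/(6L³EI)  [x≤a] = -17·(12/5)²·3²·(3·(18/5)·6-(3·(18/5)+(12/5))·3)/(6·6³·20000) = -1071/1250000 m
Load 3 — uniform load w=20 kN/m over full span:
  y_3 = -wx²(L-x)²/(24EI) = -20·3²·(6-3)²/(24·20000) = -27/8000 m
Superposition: y = Σ y_i = -19909/5000000 m ≈ -0.003982 m

y(3) = -19909/5000000 m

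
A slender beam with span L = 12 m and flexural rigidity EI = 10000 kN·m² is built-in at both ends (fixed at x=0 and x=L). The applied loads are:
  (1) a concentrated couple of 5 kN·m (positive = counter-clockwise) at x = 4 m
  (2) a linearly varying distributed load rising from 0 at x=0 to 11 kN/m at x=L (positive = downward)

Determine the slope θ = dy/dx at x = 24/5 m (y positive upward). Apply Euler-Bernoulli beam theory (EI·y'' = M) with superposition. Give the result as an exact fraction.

Load 1 — applied couple M₀=5 kN·m at a=4 m (b=L-a=8):
  θ_1 = (R_Ax²/2 - M_Ax - M₀(x-a))/EI  [x>a] with R_A=5/9, M_A=0 = ((5/9)·(24/5)²/2 - 0·(24/5) - 5·((24/5)-4))/10000 = 3/12500 rad
Load 2 — triangular load w₀=11 kN/m (0→w₀ over full span):
  θ_2 = -w₀(2x(L-x)(L-2x)(x+2L)+x²(L-x)²)/(120LEI) = -11·(2·(24/5)·(12-(24/5))·(12-2·(24/5))·((24/5)+2·12)+(24/5)²·(12-(24/5))²)/(120·12·10000) = -1782/390625 rad
Superposition: θ = Σ θ_i = -6753/1562500 rad ≈ -0.004322 rad

θ(24/5) = -6753/1562500 rad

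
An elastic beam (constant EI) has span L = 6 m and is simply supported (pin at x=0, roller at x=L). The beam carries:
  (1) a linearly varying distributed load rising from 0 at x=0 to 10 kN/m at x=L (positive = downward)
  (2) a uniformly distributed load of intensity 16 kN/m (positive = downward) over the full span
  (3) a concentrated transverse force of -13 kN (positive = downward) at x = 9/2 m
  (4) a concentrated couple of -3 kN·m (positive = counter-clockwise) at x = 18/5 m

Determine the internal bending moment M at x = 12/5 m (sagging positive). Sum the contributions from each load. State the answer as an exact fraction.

M(12/5) = 2007/25 kN·m

Load 1 — triangular load w₀=10 kN/m (0→w₀ over full span):
  M_1 = w₀Lx/6 - w₀x³/(6L) = 10·6·(12/5)/6 - 10·(12/5)³/(6·6) = 504/25 kN·m
Load 2 — uniform load w=16 kN/m over full span:
  M_2 = wx(L-x)/2 = 16·(12/5)·(6-(12/5))/2 = 1728/25 kN·m
Load 3 — point force P=-13 kN at a=9/2 m (b=L-a=3/2):
  M_3 = Pbx/L  [x≤a] = (-13)·(3/2)·(12/5)/6 = -39/5 kN·m
Load 4 — applied couple M₀=-3 kN·m at a=18/5 m (b=L-a=12/5):
  M_4 = M₀x/L  [x≤a] = (-3)·(12/5)/6 = -6/5 kN·m
Superposition: M = Σ M_i = 2007/25 kN·m ≈ 80.280000 kN·m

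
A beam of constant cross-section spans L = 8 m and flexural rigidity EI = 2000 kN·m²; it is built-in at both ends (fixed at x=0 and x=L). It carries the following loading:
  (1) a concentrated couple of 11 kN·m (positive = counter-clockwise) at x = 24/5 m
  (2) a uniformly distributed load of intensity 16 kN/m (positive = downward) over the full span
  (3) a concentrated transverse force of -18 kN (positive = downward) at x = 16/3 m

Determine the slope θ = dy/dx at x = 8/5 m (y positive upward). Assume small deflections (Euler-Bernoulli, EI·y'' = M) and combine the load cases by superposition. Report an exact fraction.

θ(8/5) = -6743/234375 rad

Load 1 — applied couple M₀=11 kN·m at a=24/5 m (b=L-a=16/5):
  θ_1 = (R_Ax²/2 - M_Ax)/EI  [x≤a] with R_A=99/50, M_A=88/25 = ((99/50)·(8/5)²/2 - (88/25)·(8/5))/2000 = -121/78125 rad
Load 2 — uniform load w=16 kN/m over full span:
  θ_2 = -wx(L-x)(L-2x)/(12EI) = -16·(8/5)·(8-(8/5))·(8-2·(8/5))/(12·2000) = -512/15625 rad
Load 3 — point force P=-18 kN at a=16/3 m (b=L-a=8/3):
  θ_3 = -Pb²x(2aL-(3a+b)x)/(2L³EI)  [x≤a] = -(-18)·(8/3)²·(8/5)·(2·(16/3)·8-(3·(16/3)+(8/3))·(8/5))/(2·8³·2000) = 52/9375 rad
Superposition: θ = Σ θ_i = -6743/234375 rad ≈ -0.028770 rad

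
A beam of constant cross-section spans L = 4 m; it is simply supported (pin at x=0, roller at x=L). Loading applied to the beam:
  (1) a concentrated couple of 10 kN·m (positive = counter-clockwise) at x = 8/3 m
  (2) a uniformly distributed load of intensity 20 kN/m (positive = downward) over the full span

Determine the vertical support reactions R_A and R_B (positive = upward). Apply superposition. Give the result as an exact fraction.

Load 1 — applied couple M₀=10 kN·m at a=8/3 m (b=L-a=4/3):
  R_A = M₀/L = 10/4 = 5/2 kN
  R_B = -M₀/L = -10/4 = -5/2 kN
Load 2 — uniform load w=20 kN/m over full span:
  R_A = wL/2 = 20·4/2 = 40 kN
  R_B = wL/2 = 20·4/2 = 40 kN
Superposition: R_A = 85/2 kN, R_B = 75/2 kN

R_A = 85/2 kN, R_B = 75/2 kN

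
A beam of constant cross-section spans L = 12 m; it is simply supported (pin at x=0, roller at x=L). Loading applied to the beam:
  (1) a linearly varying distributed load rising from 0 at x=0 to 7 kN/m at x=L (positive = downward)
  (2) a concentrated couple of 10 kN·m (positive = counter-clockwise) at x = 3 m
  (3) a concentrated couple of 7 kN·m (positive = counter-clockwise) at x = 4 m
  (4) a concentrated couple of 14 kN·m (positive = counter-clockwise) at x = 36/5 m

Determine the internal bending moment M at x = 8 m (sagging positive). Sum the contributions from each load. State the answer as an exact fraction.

Load 1 — triangular load w₀=7 kN/m (0→w₀ over full span):
  M_1 = w₀Lx/6 - w₀x³/(6L) = 7·12·8/6 - 7·8³/(6·12) = 560/9 kN·m
Load 2 — applied couple M₀=10 kN·m at a=3 m (b=L-a=9):
  M_2 = M₀x/L - M₀  [x>a] = 10·8/12 - 10 = -10/3 kN·m
Load 3 — applied couple M₀=7 kN·m at a=4 m (b=L-a=8):
  M_3 = M₀x/L - M₀  [x>a] = 7·8/12 - 7 = -7/3 kN·m
Load 4 — applied couple M₀=14 kN·m at a=36/5 m (b=L-a=24/5):
  M_4 = M₀x/L - M₀  [x>a] = 14·8/12 - 14 = -14/3 kN·m
Superposition: M = Σ M_i = 467/9 kN·m ≈ 51.888889 kN·m

M(8) = 467/9 kN·m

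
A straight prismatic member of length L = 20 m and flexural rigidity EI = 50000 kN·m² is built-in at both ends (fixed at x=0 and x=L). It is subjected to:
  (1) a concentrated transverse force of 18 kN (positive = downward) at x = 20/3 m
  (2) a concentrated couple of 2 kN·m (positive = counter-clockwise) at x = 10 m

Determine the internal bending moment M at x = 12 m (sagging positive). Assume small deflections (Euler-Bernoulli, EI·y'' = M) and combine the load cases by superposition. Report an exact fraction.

Load 1 — point force P=18 kN at a=20/3 m (b=L-a=40/3):
  M_1 = Pa²(a+3b)(L-x)/L³ - Pa²b/L²  [x>a] = 18·(20/3)²·((20/3)+3·(40/3))·(20-12)/20³ - 18·(20/3)²·(40/3)/20² = 32/3 kN·m
Load 2 — applied couple M₀=2 kN·m at a=10 m (b=L-a=10):
  M_2 = R_Ax - M_A - M₀  [x>a] with R_A=3/20, M_A=1/2 = (3/20)·12 - (1/2) - 2 = -7/10 kN·m
Superposition: M = Σ M_i = 299/30 kN·m ≈ 9.966667 kN·m

M(12) = 299/30 kN·m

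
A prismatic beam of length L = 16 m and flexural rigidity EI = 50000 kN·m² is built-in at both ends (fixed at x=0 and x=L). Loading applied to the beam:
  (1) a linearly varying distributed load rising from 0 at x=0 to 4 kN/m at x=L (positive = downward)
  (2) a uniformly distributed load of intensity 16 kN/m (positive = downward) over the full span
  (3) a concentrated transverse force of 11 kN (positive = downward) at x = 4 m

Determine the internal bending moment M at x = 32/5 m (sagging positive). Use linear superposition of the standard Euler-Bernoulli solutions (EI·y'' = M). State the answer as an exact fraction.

Load 1 — triangular load w₀=4 kN/m (0→w₀ over full span):
  M_1 = 3w₀Lx/20 - w₀L²/30 - w₀x³/(6L) = 3·4·16·(32/5)/20 - 4·16²/30 - 4·(32/5)³/(6·16) = 2048/125 kN·m
Load 2 — uniform load w=16 kN/m over full span:
  M_2 = wLx/2 - wL²/12 - wx²/2 = 16·16·(32/5)/2 - 16·16²/12 - 16·(32/5)²/2 = 11264/75 kN·m
Load 3 — point force P=11 kN at a=4 m (b=L-a=12):
  M_3 = Pa²(a+3b)(L-x)/L³ - Pa²b/L²  [x>a] = 11·4²·(4+3·12)·(16-(32/5))/16³ - 11·4²·12/16² = 33/4 kN·m
Superposition: M = Σ M_i = 262231/1500 kN·m ≈ 174.820667 kN·m

M(32/5) = 262231/1500 kN·m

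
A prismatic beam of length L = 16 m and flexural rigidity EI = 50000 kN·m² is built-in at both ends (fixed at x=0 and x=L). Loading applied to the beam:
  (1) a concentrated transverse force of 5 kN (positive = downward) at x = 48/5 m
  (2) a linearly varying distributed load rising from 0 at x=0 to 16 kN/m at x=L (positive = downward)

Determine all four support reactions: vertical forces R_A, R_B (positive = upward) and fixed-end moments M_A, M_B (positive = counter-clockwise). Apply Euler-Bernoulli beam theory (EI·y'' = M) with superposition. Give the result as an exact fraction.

Load 1 — point force P=5 kN at a=48/5 m (b=L-a=32/5):
  R_A = Pb²(3a+b)/L³ = 5·(32/5)²·(3·(48/5)+(32/5))/16³ = 44/25 kN
  M_A = Pab²/L² = 5·(48/5)·(32/5)²/16² = 192/25 kN·m
  R_B = Pa²(a+3b)/L³ = 5·(48/5)²·((48/5)+3·(32/5))/16³ = 81/25 kN
  M_B = -Pa²b/L² = -5·(48/5)²·(32/5)/16² = -288/25 kN·m
Load 2 — triangular load w₀=16 kN/m (0→w₀ over full span):
  R_A = 3w₀L/20 = 3·16·16/20 = 192/5 kN
  M_A = w₀L²/30 = 16·16²/30 = 2048/15 kN·m
  R_B = 7w₀L/20 = 7·16·16/20 = 448/5 kN
  M_B = -w₀L²/20 = -16·16²/20 = -1024/5 kN·m
Superposition: R_A = 1004/25 kN, M_A = 10816/75 kN·m, R_B = 2321/25 kN, M_B = -5408/25 kN·m

R_A = 1004/25 kN, M_A = 10816/75 kN·m, R_B = 2321/25 kN, M_B = -5408/25 kN·m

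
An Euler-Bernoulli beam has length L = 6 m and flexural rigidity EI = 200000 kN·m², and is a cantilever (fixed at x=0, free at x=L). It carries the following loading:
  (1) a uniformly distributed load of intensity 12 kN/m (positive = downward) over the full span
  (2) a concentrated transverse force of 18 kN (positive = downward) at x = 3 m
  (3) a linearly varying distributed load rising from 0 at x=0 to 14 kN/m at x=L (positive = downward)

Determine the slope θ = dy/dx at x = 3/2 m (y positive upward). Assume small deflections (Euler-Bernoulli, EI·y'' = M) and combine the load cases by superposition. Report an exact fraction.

θ(3/2) = -13203/5120000 rad

Load 1 — uniform load w=12 kN/m over full span:
  θ_1 = -wx(x²-3Lx+3L²)/(6EI) = -12·(3/2)·((3/2)²-3·6·(3/2)+3·6²)/(6·200000) = -999/800000 rad
Load 2 — point force P=18 kN at a=3 m (b=L-a=3):
  θ_2 = -Px(2a-x)/(2EI)  [x≤a] = -18·(3/2)·(2·3-(3/2))/(2·200000) = -243/800000 rad
Load 3 — triangular load w₀=14 kN/m (0→w₀ over full span):
  θ_3 = (w₀Lx²/4-w₀L²x/3-w₀x⁴/(24L))/EI = (14·6·(3/2)²/4-14·6²·(3/2)/3-14·(3/2)⁴/(24·6))/200000 = -26271/25600000 rad
Superposition: θ = Σ θ_i = -13203/5120000 rad ≈ -0.002579 rad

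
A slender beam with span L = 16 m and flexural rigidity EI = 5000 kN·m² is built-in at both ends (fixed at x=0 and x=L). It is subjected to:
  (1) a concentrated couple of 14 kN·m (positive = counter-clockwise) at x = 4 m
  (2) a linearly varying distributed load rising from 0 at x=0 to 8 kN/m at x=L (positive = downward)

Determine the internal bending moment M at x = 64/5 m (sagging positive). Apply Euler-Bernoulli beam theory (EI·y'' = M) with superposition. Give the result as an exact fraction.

M(64/5) = 11867/3000 kN·m

Load 1 — applied couple M₀=14 kN·m at a=4 m (b=L-a=12):
  M_1 = R_Ax - M_A - M₀  [x>a] with R_A=63/64, M_A=-21/8 = (63/64)·(64/5) - (-21/8) - 14 = 49/40 kN·m
Load 2 — triangular load w₀=8 kN/m (0→w₀ over full span):
  M_2 = 3w₀Lx/20 - w₀L²/30 - w₀x³/(6L) = 3·8·16·(64/5)/20 - 8·16²/30 - 8·(64/5)³/(6·16) = 1024/375 kN·m
Superposition: M = Σ M_i = 11867/3000 kN·m ≈ 3.955667 kN·m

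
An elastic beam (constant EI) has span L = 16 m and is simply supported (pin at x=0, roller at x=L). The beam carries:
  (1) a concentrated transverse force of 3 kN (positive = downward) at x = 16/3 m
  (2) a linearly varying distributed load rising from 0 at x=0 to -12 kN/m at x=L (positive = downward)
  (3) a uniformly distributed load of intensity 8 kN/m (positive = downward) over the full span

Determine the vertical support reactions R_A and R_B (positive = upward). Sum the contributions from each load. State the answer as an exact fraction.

Load 1 — point force P=3 kN at a=16/3 m (b=L-a=32/3):
  R_A = Pb/L = 3·(32/3)/16 = 2 kN
  R_B = Pa/L = 3·(16/3)/16 = 1 kN
Load 2 — triangular load w₀=-12 kN/m (0→w₀ over full span):
  R_A = w₀L/6 = (-12)·16/6 = -32 kN
  R_B = w₀L/3 = (-12)·16/3 = -64 kN
Load 3 — uniform load w=8 kN/m over full span:
  R_A = wL/2 = 8·16/2 = 64 kN
  R_B = wL/2 = 8·16/2 = 64 kN
Superposition: R_A = 34 kN, R_B = 1 kN

R_A = 34 kN, R_B = 1 kN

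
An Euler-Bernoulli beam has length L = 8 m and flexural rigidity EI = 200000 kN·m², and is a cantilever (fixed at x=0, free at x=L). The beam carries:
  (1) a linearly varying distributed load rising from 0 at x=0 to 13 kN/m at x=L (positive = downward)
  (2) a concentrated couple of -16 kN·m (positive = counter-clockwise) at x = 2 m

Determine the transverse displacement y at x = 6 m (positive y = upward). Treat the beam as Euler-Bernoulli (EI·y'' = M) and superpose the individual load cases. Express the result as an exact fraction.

y(6) = -33853/2000000 m

Load 1 — triangular load w₀=13 kN/m (0→w₀ over full span):
  y_1 = (w₀Lx³/12-w₀L²x²/6-w₀x⁵/(120L))/EI = (13·8·6³/12-13·8²·6²/6-13·6⁵/(120·8))/200000 = -32253/2000000 m
Load 2 — applied couple M₀=-16 kN·m at a=2 m (b=L-a=6):
  y_2 = M₀a(2x-a)/(2EI)  [x>a] = (-16)·2·(2·6-2)/(2·200000) = -1/1250 m
Superposition: y = Σ y_i = -33853/2000000 m ≈ -0.016927 m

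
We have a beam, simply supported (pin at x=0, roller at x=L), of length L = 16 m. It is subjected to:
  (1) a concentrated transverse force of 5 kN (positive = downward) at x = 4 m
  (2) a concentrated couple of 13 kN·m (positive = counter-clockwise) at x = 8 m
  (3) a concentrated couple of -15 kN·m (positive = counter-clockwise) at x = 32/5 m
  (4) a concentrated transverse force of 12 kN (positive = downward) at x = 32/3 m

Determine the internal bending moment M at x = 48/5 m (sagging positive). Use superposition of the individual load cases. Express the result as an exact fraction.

M(48/5) = 236/5 kN·m

Load 1 — point force P=5 kN at a=4 m (b=L-a=12):
  M_1 = Pa(L-x)/L  [x>a] = 5·4·(16-(48/5))/16 = 8 kN·m
Load 2 — applied couple M₀=13 kN·m at a=8 m (b=L-a=8):
  M_2 = M₀x/L - M₀  [x>a] = 13·(48/5)/16 - 13 = -26/5 kN·m
Load 3 — applied couple M₀=-15 kN·m at a=32/5 m (b=L-a=48/5):
  M_3 = M₀x/L - M₀  [x>a] = (-15)·(48/5)/16 - (-15) = 6 kN·m
Load 4 — point force P=12 kN at a=32/3 m (b=L-a=16/3):
  M_4 = Pbx/L  [x≤a] = 12·(16/3)·(48/5)/16 = 192/5 kN·m
Superposition: M = Σ M_i = 236/5 kN·m ≈ 47.200000 kN·m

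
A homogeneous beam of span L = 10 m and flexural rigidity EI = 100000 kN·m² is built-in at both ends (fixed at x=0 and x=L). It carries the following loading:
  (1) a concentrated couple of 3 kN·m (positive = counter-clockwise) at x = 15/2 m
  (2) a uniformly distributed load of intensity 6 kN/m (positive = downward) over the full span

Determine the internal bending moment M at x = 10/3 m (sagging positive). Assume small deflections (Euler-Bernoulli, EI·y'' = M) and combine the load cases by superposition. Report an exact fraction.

M(10/3) = 809/48 kN·m

Load 1 — applied couple M₀=3 kN·m at a=15/2 m (b=L-a=5/2):
  M_1 = R_Ax - M_A  [x≤a] with R_A=27/80, M_A=15/16 = (27/80)·(10/3) - (15/16) = 3/16 kN·m
Load 2 — uniform load w=6 kN/m over full span:
  M_2 = wLx/2 - wL²/12 - wx²/2 = 6·10·(10/3)/2 - 6·10²/12 - 6·(10/3)²/2 = 50/3 kN·m
Superposition: M = Σ M_i = 809/48 kN·m ≈ 16.854167 kN·m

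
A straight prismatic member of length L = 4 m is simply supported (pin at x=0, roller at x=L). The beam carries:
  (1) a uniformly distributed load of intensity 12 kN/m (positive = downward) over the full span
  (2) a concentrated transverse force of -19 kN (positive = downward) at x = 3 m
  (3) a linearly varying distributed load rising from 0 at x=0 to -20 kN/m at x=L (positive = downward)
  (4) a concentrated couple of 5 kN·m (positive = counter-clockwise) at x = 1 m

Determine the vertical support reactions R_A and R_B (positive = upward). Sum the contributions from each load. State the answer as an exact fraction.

R_A = 43/6 kN, R_B = -109/6 kN

Load 1 — uniform load w=12 kN/m over full span:
  R_A = wL/2 = 12·4/2 = 24 kN
  R_B = wL/2 = 12·4/2 = 24 kN
Load 2 — point force P=-19 kN at a=3 m (b=L-a=1):
  R_A = Pb/L = (-19)·1/4 = -19/4 kN
  R_B = Pa/L = (-19)·3/4 = -57/4 kN
Load 3 — triangular load w₀=-20 kN/m (0→w₀ over full span):
  R_A = w₀L/6 = (-20)·4/6 = -40/3 kN
  R_B = w₀L/3 = (-20)·4/3 = -80/3 kN
Load 4 — applied couple M₀=5 kN·m at a=1 m (b=L-a=3):
  R_A = M₀/L = 5/4 kN
  R_B = -M₀/L = -5/4 kN
Superposition: R_A = 43/6 kN, R_B = -109/6 kN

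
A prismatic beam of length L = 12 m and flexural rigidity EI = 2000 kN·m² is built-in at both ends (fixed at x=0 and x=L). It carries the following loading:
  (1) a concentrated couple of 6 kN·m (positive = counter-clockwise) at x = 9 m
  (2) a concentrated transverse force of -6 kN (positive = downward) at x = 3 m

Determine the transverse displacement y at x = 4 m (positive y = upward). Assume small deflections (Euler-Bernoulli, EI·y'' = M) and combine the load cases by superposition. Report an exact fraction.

Load 1 — applied couple M₀=6 kN·m at a=9 m (b=L-a=3):
  y_1 = (R_Ax³/6 - M_Ax²/2)/EI  [x≤a] with R_A=9/16, M_A=15/8 = ((9/16)·4³/6 - (15/8)·4²/2)/2000 = -9/2000 m
Load 2 — point force P=-6 kN at a=3 m (b=L-a=9):
  y_2 = -Pa²(L-x)²(3bL-(3b+a)(L-x))/(6L³EI)  [x>a] = -(-6)·3²·(12-4)²·(3·9·12-(3·9+3)·(12-4))/(6·12³·2000) = 7/500 m
Superposition: y = Σ y_i = 19/2000 m ≈ 0.009500 m

y(4) = 19/2000 m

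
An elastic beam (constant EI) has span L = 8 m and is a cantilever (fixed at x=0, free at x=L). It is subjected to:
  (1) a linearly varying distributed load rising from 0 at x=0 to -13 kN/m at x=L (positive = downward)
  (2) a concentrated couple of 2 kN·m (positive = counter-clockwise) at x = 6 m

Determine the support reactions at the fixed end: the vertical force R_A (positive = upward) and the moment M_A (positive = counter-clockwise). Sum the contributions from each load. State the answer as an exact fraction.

Load 1 — triangular load w₀=-13 kN/m (0→w₀ over full span):
  R_A = w₀L/2 = (-13)·8/2 = -52 kN
  M_A = w₀L²/3 = (-13)·8²/3 = -832/3 kN·m
Load 2 — applied couple M₀=2 kN·m at a=6 m (b=L-a=2):
  R_A = 0 kN
  M_A = -M₀ = -2 kN·m
Superposition: R_A = -52 kN, M_A = -838/3 kN·m

R_A = -52 kN, M_A = -838/3 kN·m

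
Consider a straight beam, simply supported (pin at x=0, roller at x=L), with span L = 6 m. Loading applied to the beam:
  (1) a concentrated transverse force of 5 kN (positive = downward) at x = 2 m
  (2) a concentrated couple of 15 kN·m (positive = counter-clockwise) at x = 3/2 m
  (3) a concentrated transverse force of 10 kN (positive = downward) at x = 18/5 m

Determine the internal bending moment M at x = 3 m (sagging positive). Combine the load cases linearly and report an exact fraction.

M(3) = 19/2 kN·m

Load 1 — point force P=5 kN at a=2 m (b=L-a=4):
  M_1 = Pa(L-x)/L  [x>a] = 5·2·(6-3)/6 = 5 kN·m
Load 2 — applied couple M₀=15 kN·m at a=3/2 m (b=L-a=9/2):
  M_2 = M₀x/L - M₀  [x>a] = 15·3/6 - 15 = -15/2 kN·m
Load 3 — point force P=10 kN at a=18/5 m (b=L-a=12/5):
  M_3 = Pbx/L  [x≤a] = 10·(12/5)·3/6 = 12 kN·m
Superposition: M = Σ M_i = 19/2 kN·m ≈ 9.500000 kN·m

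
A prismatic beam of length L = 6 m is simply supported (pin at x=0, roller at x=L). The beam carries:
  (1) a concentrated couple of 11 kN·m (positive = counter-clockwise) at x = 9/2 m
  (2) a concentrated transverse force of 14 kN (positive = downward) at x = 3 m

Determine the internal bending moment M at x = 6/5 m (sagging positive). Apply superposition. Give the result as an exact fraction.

M(6/5) = 53/5 kN·m

Load 1 — applied couple M₀=11 kN·m at a=9/2 m (b=L-a=3/2):
  M_1 = M₀x/L  [x≤a] = 11·(6/5)/6 = 11/5 kN·m
Load 2 — point force P=14 kN at a=3 m (b=L-a=3):
  M_2 = Pbx/L  [x≤a] = 14·3·(6/5)/6 = 42/5 kN·m
Superposition: M = Σ M_i = 53/5 kN·m ≈ 10.600000 kN·m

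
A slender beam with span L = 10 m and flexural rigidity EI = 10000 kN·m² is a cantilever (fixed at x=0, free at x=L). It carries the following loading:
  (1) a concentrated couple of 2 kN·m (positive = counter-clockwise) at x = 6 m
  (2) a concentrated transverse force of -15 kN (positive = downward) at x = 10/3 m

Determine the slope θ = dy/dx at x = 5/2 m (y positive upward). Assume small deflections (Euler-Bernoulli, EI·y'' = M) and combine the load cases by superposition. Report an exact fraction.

Load 1 — applied couple M₀=2 kN·m at a=6 m (b=L-a=4):
  θ_1 = M₀x/EI  [x≤a] = 2·(5/2)/10000 = 1/2000 rad
Load 2 — point force P=-15 kN at a=10/3 m (b=L-a=20/3):
  θ_2 = -Px(2a-x)/(2EI)  [x≤a] = -(-15)·(5/2)·(2·(10/3)-(5/2))/(2·10000) = 1/128 rad
Superposition: θ = Σ θ_i = 133/16000 rad ≈ 0.008313 rad

θ(5/2) = 133/16000 rad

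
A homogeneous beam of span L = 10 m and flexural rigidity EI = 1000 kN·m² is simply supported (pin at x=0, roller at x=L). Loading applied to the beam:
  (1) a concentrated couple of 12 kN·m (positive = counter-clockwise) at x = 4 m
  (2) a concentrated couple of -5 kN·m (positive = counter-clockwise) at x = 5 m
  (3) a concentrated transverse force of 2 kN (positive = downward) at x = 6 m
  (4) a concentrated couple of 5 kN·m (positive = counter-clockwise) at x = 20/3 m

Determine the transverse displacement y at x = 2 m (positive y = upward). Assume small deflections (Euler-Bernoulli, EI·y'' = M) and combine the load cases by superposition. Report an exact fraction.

Load 1 — applied couple M₀=12 kN·m at a=4 m (b=L-a=6):
  y_1 = (M₀x³/(6L)+C₁x)/EI  [x≤a] with C₁=M₀(3b²-L²)/(6L)=8/5 = (12·2³/(6·10)+(8/5)·2)/1000 = 3/625 m
Load 2 — applied couple M₀=-5 kN·m at a=5 m (b=L-a=5):
  y_2 = (M₀x³/(6L)+C₁x)/EI  [x≤a] with C₁=M₀(3b²-L²)/(6L)=25/12 = ((-5)·2³/(6·10)+(25/12)·2)/1000 = 7/2000 m
Load 3 — point force P=2 kN at a=6 m (b=L-a=4):
  y_3 = -Pbx(L²-b²-x²)/(6LEI)  [x≤a] = -2·4·2·(10²-4²-2²)/(6·10·1000) = -8/375 m
Load 4 — applied couple M₀=5 kN·m at a=20/3 m (b=L-a=10/3):
  y_4 = (M₀x³/(6L)+C₁x)/EI  [x≤a] with C₁=M₀(3b²-L²)/(6L)=-50/9 = (5·2³/(6·10)+(-50/9)·2)/1000 = -47/4500 m
Superposition: y = Σ y_i = -2113/90000 m ≈ -0.023478 m

y(2) = -2113/90000 m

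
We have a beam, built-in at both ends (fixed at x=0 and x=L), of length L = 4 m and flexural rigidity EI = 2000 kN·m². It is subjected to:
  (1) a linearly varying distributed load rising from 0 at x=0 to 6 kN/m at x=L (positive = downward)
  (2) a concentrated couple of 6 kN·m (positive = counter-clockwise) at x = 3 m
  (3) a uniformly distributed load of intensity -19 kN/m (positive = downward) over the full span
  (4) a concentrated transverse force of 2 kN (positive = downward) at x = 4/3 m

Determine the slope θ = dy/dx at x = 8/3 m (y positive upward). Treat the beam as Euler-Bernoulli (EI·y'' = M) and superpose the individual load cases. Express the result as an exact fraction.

Load 1 — triangular load w₀=6 kN/m (0→w₀ over full span):
  θ_1 = -w₀(2x(L-x)(L-2x)(x+2L)+x²(L-x)²)/(120LEI) = -6·(2·(8/3)·(4-(8/3))·(4-2·(8/3))·((8/3)+2·4)+(8/3)²·(4-(8/3))²)/(120·4·2000) = 28/50625 rad
Load 2 — applied couple M₀=6 kN·m at a=3 m (b=L-a=1):
  θ_2 = (R_Ax²/2 - M_Ax)/EI  [x≤a] with R_A=27/16, M_A=15/8 = ((27/16)·(8/3)²/2 - (15/8)·(8/3))/2000 = 1/2000 rad
Load 3 — uniform load w=-19 kN/m over full span:
  θ_3 = -wx(L-x)(L-2x)/(12EI) = -(-19)·(8/3)·(4-(8/3))·(4-2·(8/3))/(12·2000) = -38/10125 rad
Load 4 — point force P=2 kN at a=4/3 m (b=L-a=8/3):
  θ_4 = Pa²(L-x)(2bL-(3b+a)(L-x))/(2L³EI)  [x>a] = 2·(4/3)²·(4-(8/3))·(2·(8/3)·4-(3·(8/3)+(4/3))·(4-(8/3)))/(2·4³·2000) = 1/6075 rad
Superposition: θ = Σ θ_i = -6161/2430000 rad ≈ -0.002535 rad

θ(8/3) = -6161/2430000 rad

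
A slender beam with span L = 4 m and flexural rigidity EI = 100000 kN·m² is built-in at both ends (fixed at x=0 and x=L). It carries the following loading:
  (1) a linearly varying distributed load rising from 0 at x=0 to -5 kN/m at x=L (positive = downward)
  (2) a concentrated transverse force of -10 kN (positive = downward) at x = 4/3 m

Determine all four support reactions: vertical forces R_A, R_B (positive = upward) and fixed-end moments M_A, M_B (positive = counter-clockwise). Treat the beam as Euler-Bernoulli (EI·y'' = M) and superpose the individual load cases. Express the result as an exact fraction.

Load 1 — triangular load w₀=-5 kN/m (0→w₀ over full span):
  R_A = 3w₀L/20 = 3·(-5)·4/20 = -3 kN
  M_A = w₀L²/30 = (-5)·4²/30 = -8/3 kN·m
  R_B = 7w₀L/20 = 7·(-5)·4/20 = -7 kN
  M_B = -w₀L²/20 = -(-5)·4²/20 = 4 kN·m
Load 2 — point force P=-10 kN at a=4/3 m (b=L-a=8/3):
  R_A = Pb²(3a+b)/L³ = (-10)·(8/3)²·(3·(4/3)+(8/3))/4³ = -200/27 kN
  M_A = Pab²/L² = (-10)·(4/3)·(8/3)²/4² = -160/27 kN·m
  R_B = Pa²(a+3b)/L³ = (-10)·(4/3)²·((4/3)+3·(8/3))/4³ = -70/27 kN
  M_B = -Pa²b/L² = -(-10)·(4/3)²·(8/3)/4² = 80/27 kN·m
Superposition: R_A = -281/27 kN, M_A = -232/27 kN·m, R_B = -259/27 kN, M_B = 188/27 kN·m

R_A = -281/27 kN, M_A = -232/27 kN·m, R_B = -259/27 kN, M_B = 188/27 kN·m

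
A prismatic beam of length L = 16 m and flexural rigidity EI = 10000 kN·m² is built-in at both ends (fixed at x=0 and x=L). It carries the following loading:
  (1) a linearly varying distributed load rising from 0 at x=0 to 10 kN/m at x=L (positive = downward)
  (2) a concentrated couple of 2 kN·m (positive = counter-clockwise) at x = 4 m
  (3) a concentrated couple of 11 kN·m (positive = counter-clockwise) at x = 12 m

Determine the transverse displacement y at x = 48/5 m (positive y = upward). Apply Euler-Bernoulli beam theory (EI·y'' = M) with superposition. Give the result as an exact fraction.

y(48/5) = -334213/3906250 m

Load 1 — triangular load w₀=10 kN/m (0→w₀ over full span):
  y_1 = -w₀x²(L-x)²(x+2L)/(120LEI) = -10·(48/5)²·(16-(48/5))²·((48/5)+2·16)/(120·16·10000) = -159744/1953125 m
Load 2 — applied couple M₀=2 kN·m at a=4 m (b=L-a=12):
  y_2 = (R_Ax³/6 - M_Ax²/2 - M₀(x-a)²/2)/EI  [x>a] with R_A=9/64, M_A=-3/8 = ((9/64)·(48/5)³/6 - (-3/8)·(48/5)²/2 - 2·((48/5)-4)²/2)/10000 = 52/78125 m
Load 3 — applied couple M₀=11 kN·m at a=12 m (b=L-a=4):
  y_3 = (R_Ax³/6 - M_Ax²/2)/EI  [x≤a] with R_A=99/128, M_A=55/16 = ((99/128)·(48/5)³/6 - (55/16)·(48/5)²/2)/10000 = -693/156250 m
Superposition: y = Σ y_i = -334213/3906250 m ≈ -0.085559 m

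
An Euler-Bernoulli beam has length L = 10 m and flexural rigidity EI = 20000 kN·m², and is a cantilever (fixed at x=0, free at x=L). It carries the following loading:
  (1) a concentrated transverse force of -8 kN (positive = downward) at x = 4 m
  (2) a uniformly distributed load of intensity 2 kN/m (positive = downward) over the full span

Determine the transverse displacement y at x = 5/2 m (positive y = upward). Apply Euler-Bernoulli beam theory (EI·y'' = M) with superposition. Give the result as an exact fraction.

Load 1 — point force P=-8 kN at a=4 m (b=L-a=6):
  y_1 = -Px²(3a-x)/(6EI)  [x≤a] = -(-8)·(5/2)²·(3·4-(5/2))/(6·20000) = 19/4800 m
Load 2 — uniform load w=2 kN/m over full span:
  y_2 = -wx²(x²-4Lx+6L²)/(24EI) = -2·(5/2)²·((5/2)²-4·10·(5/2)+6·10²)/(24·20000) = -27/2048 m
Superposition: y = Σ y_i = -1417/153600 m ≈ -0.009225 m

y(5/2) = -1417/153600 m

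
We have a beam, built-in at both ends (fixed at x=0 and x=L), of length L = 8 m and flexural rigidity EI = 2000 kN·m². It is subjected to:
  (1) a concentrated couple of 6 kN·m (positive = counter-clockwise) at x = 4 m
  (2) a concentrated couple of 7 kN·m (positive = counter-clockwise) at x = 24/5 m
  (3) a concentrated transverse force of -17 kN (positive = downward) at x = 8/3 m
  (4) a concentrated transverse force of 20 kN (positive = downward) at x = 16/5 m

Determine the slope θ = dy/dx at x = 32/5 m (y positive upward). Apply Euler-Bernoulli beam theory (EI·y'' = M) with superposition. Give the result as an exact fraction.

θ(32/5) = 4637/2109375 rad

Load 1 — applied couple M₀=6 kN·m at a=4 m (b=L-a=4):
  θ_1 = (R_Ax²/2 - M_Ax - M₀(x-a))/EI  [x>a] with R_A=9/8, M_A=3/2 = ((9/8)·(32/5)²/2 - (3/2)·(32/5) - 6·((32/5)-4))/2000 = -3/6250 rad
Load 2 — applied couple M₀=7 kN·m at a=24/5 m (b=L-a=16/5):
  θ_2 = (R_Ax²/2 - M_Ax - M₀(x-a))/EI  [x>a] with R_A=63/50, M_A=56/25 = ((63/50)·(32/5)²/2 - (56/25)·(32/5) - 7·((32/5)-(24/5)))/2000 = 21/156250 rad
Load 3 — point force P=-17 kN at a=8/3 m (b=L-a=16/3):
  θ_3 = Pa²(L-x)(2bL-(3b+a)(L-x))/(2L³EI)  [x>a] = (-17)·(8/3)²·(8-(32/5))·(2·(16/3)·8-(3·(16/3)+(8/3))·(8-(32/5)))/(2·8³·2000) = -442/84375 rad
Load 4 — point force P=20 kN at a=16/5 m (b=L-a=24/5):
  θ_4 = Pa²(L-x)(2bL-(3b+a)(L-x))/(2L³EI)  [x>a] = 20·(16/5)²·(8-(32/5))·(2·(24/5)·8-(3·(24/5)+(16/5))·(8-(32/5)))/(2·8³·2000) = 608/78125 rad
Superposition: θ = Σ θ_i = 4637/2109375 rad ≈ 0.002198 rad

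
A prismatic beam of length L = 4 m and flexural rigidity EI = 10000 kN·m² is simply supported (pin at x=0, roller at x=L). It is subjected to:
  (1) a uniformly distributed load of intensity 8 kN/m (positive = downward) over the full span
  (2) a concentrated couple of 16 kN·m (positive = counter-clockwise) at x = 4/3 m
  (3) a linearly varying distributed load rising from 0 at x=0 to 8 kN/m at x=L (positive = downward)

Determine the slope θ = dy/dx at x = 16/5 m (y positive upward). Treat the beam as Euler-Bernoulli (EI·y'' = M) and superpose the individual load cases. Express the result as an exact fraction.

Load 1 — uniform load w=8 kN/m over full span:
  θ_1 = -w(L³-6Lx²+4x³)/(24EI) = -8·(4³-6·4·(16/5)²+4·(16/5)³)/(24·10000) = 132/78125 rad
Load 2 — applied couple M₀=16 kN·m at a=4/3 m (b=L-a=8/3):
  θ_2 = (M₀x²/(2L)-M₀(x-a)+C₁)/EI  [x>a] with C₁=M₀(3b²-L²)/(6L)=32/9 = (16·(16/5)²/(2·4)-16·((16/5)-(4/3))+(32/9))/10000 = -82/140625 rad
Load 3 — triangular load w₀=8 kN/m (0→w₀ over full span):
  θ_3 = -w₀(7L⁴-30L²x²+15x⁴)/(360LEI) = -8·(7·4⁴-30·4²·(16/5)²+15·(16/5)⁴)/(360·4·10000) = 3028/3515625 rad
Superposition: θ = Σ θ_i = 2306/1171875 rad ≈ 0.001968 rad

θ(16/5) = 2306/1171875 rad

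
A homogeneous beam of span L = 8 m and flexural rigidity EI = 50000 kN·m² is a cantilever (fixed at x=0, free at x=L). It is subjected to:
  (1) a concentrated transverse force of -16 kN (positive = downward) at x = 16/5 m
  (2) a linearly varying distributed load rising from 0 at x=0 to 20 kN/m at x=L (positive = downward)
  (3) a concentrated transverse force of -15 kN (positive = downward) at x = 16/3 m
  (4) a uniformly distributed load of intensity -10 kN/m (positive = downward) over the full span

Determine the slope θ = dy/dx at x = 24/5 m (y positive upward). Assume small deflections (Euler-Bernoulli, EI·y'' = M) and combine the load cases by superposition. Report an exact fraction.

Load 1 — point force P=-16 kN at a=16/5 m (b=L-a=24/5):
  θ_1 = -Pa²/(2EI)  [x>a] = -(-16)·(16/5)²/(2·50000) = 128/78125 rad
Load 2 — triangular load w₀=20 kN/m (0→w₀ over full span):
  θ_2 = (w₀Lx²/4-w₀L²x/3-w₀x⁴/(24L))/EI = (20·8·(24/5)²/4-20·8²·(24/5)/3-20·(24/5)⁴/(24·8))/50000 = -9232/390625 rad
Load 3 — point force P=-15 kN at a=16/3 m (b=L-a=8/3):
  θ_3 = -Px(2a-x)/(2EI)  [x≤a] = -(-15)·(24/5)·(2·(16/3)-(24/5))/(2·50000) = 66/15625 rad
Load 4 — uniform load w=-10 kN/m over full span:
  θ_4 = -wx(x²-3Lx+3L²)/(6EI) = -(-10)·(24/5)·((24/5)²-3·8·(24/5)+3·8²)/(6·50000) = 1248/78125 rad
Superposition: θ = Σ θ_i = -702/390625 rad ≈ -0.001797 rad

θ(24/5) = -702/390625 rad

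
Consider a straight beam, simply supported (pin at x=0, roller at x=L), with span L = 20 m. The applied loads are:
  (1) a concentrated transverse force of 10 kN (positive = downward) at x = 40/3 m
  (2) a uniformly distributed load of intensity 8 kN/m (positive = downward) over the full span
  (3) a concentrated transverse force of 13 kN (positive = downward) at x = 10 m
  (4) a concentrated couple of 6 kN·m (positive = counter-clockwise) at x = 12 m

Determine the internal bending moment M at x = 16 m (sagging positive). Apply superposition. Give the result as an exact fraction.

M(16) = 4612/15 kN·m

Load 1 — point force P=10 kN at a=40/3 m (b=L-a=20/3):
  M_1 = Pa(L-x)/L  [x>a] = 10·(40/3)·(20-16)/20 = 80/3 kN·m
Load 2 — uniform load w=8 kN/m over full span:
  M_2 = wx(L-x)/2 = 8·16·(20-16)/2 = 256 kN·m
Load 3 — point force P=13 kN at a=10 m (b=L-a=10):
  M_3 = Pa(L-x)/L  [x>a] = 13·10·(20-16)/20 = 26 kN·m
Load 4 — applied couple M₀=6 kN·m at a=12 m (b=L-a=8):
  M_4 = M₀x/L - M₀  [x>a] = 6·16/20 - 6 = -6/5 kN·m
Superposition: M = Σ M_i = 4612/15 kN·m ≈ 307.466667 kN·m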